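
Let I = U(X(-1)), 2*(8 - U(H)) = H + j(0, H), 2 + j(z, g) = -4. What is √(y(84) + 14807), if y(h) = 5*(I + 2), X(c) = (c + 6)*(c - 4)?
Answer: √59738/2 ≈ 122.21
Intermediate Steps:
j(z, g) = -6 (j(z, g) = -2 - 4 = -6)
X(c) = (-4 + c)*(6 + c) (X(c) = (6 + c)*(-4 + c) = (-4 + c)*(6 + c))
U(H) = 11 - H/2 (U(H) = 8 - (H - 6)/2 = 8 - (-6 + H)/2 = 8 + (3 - H/2) = 11 - H/2)
I = 47/2 (I = 11 - (-24 + (-1)² + 2*(-1))/2 = 11 - (-24 + 1 - 2)/2 = 11 - ½*(-25) = 11 + 25/2 = 47/2 ≈ 23.500)
y(h) = 255/2 (y(h) = 5*(47/2 + 2) = 5*(51/2) = 255/2)
√(y(84) + 14807) = √(255/2 + 14807) = √(29869/2) = √59738/2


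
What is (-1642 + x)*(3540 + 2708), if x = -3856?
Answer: -34351504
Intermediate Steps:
(-1642 + x)*(3540 + 2708) = (-1642 - 3856)*(3540 + 2708) = -5498*6248 = -34351504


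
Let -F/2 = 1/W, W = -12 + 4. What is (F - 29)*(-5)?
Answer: 575/4 ≈ 143.75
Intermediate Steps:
W = -8
F = ¼ (F = -2/(-8) = -2*(-⅛) = ¼ ≈ 0.25000)
(F - 29)*(-5) = (¼ - 29)*(-5) = -115/4*(-5) = 575/4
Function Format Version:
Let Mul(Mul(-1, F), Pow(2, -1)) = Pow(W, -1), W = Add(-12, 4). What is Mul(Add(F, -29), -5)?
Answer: Rational(575, 4) ≈ 143.75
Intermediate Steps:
W = -8
F = Rational(1, 4) (F = Mul(-2, Pow(-8, -1)) = Mul(-2, Rational(-1, 8)) = Rational(1, 4) ≈ 0.25000)
Mul(Add(F, -29), -5) = Mul(Add(Rational(1, 4), -29), -5) = Mul(Rational(-115, 4), -5) = Rational(575, 4)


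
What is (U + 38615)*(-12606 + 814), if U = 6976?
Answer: -537609072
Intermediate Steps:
(U + 38615)*(-12606 + 814) = (6976 + 38615)*(-12606 + 814) = 45591*(-11792) = -537609072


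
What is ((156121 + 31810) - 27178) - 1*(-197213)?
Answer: 357966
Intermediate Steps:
((156121 + 31810) - 27178) - 1*(-197213) = (187931 - 27178) + 197213 = 160753 + 197213 = 357966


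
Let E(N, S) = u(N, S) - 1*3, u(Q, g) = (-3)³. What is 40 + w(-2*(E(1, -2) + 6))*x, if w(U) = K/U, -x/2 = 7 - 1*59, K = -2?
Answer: 107/3 ≈ 35.667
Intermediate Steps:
u(Q, g) = -27
E(N, S) = -30 (E(N, S) = -27 - 1*3 = -27 - 3 = -30)
x = 104 (x = -2*(7 - 1*59) = -2*(7 - 59) = -2*(-52) = 104)
w(U) = -2/U
40 + w(-2*(E(1, -2) + 6))*x = 40 - 2*(-1/(2*(-30 + 6)))*104 = 40 - 2/((-2*(-24)))*104 = 40 - 2/48*104 = 40 - 2*1/48*104 = 40 - 1/24*104 = 40 - 13/3 = 107/3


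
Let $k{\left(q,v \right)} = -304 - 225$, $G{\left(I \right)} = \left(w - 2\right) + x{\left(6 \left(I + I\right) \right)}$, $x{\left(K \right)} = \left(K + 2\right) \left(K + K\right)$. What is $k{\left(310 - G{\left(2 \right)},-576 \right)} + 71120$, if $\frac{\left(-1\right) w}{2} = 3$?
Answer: $70591$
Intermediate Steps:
$x{\left(K \right)} = 2 K \left(2 + K\right)$ ($x{\left(K \right)} = \left(2 + K\right) 2 K = 2 K \left(2 + K\right)$)
$w = -6$ ($w = \left(-2\right) 3 = -6$)
$G{\left(I \right)} = -8 + 24 I \left(2 + 12 I\right)$ ($G{\left(I \right)} = \left(-6 - 2\right) + 2 \cdot 6 \left(I + I\right) \left(2 + 6 \left(I + I\right)\right) = -8 + 2 \cdot 6 \cdot 2 I \left(2 + 6 \cdot 2 I\right) = -8 + 2 \cdot 12 I \left(2 + 12 I\right) = -8 + 24 I \left(2 + 12 I\right)$)
$k{\left(q,v \right)} = -529$ ($k{\left(q,v \right)} = -304 - 225 = -529$)
$k{\left(310 - G{\left(2 \right)},-576 \right)} + 71120 = -529 + 71120 = 70591$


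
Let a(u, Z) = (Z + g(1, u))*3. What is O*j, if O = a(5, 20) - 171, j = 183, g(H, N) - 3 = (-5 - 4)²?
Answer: 25803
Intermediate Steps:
g(H, N) = 84 (g(H, N) = 3 + (-5 - 4)² = 3 + (-9)² = 3 + 81 = 84)
a(u, Z) = 252 + 3*Z (a(u, Z) = (Z + 84)*3 = (84 + Z)*3 = 252 + 3*Z)
O = 141 (O = (252 + 3*20) - 171 = (252 + 60) - 171 = 312 - 171 = 141)
O*j = 141*183 = 25803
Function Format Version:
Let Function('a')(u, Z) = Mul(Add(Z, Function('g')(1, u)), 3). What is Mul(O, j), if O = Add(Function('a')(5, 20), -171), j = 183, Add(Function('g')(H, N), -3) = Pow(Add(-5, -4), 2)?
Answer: 25803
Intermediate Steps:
Function('g')(H, N) = 84 (Function('g')(H, N) = Add(3, Pow(Add(-5, -4), 2)) = Add(3, Pow(-9, 2)) = Add(3, 81) = 84)
Function('a')(u, Z) = Add(252, Mul(3, Z)) (Function('a')(u, Z) = Mul(Add(Z, 84), 3) = Mul(Add(84, Z), 3) = Add(252, Mul(3, Z)))
O = 141 (O = Add(Add(252, Mul(3, 20)), -171) = Add(Add(252, 60), -171) = Add(312, -171) = 141)
Mul(O, j) = Mul(141, 183) = 25803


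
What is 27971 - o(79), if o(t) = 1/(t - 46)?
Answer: 923042/33 ≈ 27971.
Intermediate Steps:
o(t) = 1/(-46 + t)
27971 - o(79) = 27971 - 1/(-46 + 79) = 27971 - 1/33 = 923042/33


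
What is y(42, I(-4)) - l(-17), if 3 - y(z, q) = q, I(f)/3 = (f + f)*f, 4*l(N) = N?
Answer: -355/4 ≈ -88.750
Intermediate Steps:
l(N) = N/4
I(f) = 6*f² (I(f) = 3*((f + f)*f) = 3*((2*f)*f) = 3*(2*f²) = 6*f²)
y(z, q) = 3 - q
y(42, I(-4)) - l(-17) = (3 - 6*(-4)²) - (-17)/4 = (3 - 6*16) - 1*(-17/4) = (3 - 1*96) + 17/4 = (3 - 96) + 17/4 = -93 + 17/4 = -355/4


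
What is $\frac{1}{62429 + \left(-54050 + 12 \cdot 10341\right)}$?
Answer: $\frac{1}{132471} \approx 7.5488 \cdot 10^{-6}$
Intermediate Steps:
$\frac{1}{62429 + \left(-54050 + 12 \cdot 10341\right)} = \frac{1}{62429 + \left(-54050 + 124092\right)} = \frac{1}{62429 + 70042} = \frac{1}{132471}$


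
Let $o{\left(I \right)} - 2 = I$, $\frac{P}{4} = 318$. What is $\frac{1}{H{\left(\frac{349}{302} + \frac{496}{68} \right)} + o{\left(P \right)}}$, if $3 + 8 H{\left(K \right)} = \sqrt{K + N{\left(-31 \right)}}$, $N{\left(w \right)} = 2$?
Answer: $\frac{418482608}{532989857965} - \frac{24 \sqrt{30603774}}{532989857965} \approx 0.00078491$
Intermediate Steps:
$P = 1272$ ($P = 4 \cdot 318 = 1272$)
$o{\left(I \right)} = 2 + I$
$H{\left(K \right)} = - \frac{3}{8} + \frac{\sqrt{2 + K}}{8}$ ($H{\left(K \right)} = - \frac{3}{8} + \frac{\sqrt{K + 2}}{8} = - \frac{3}{8} + \frac{\sqrt{2 + K}}{8}$)
$\frac{1}{H{\left(\frac{349}{302} + \frac{496}{68} \right)} + o{\left(P \right)}} = \frac{1}{\left(- \frac{3}{8} + \frac{\sqrt{2 + \left(\frac{349}{302} + \frac{496}{68}\right)}}{8}\right) + \left(2 + 1272\right)} = \frac{1}{\left(- \frac{3}{8} + \frac{\sqrt{2 + \left(349 \cdot \frac{1}{302} + 496 \cdot \frac{1}{68}\right)}}{8}\right) + 1274} = \frac{1}{\left(- \frac{3}{8} + \frac{\sqrt{2 + \left(\frac{349}{302} + \frac{124}{17}\right)}}{8}\right) + 1274} = \frac{1}{\left(- \frac{3}{8} + \frac{\sqrt{2 + \frac{43381}{5134}}}{8}\right) + 1274} = \frac{1}{\left(- \frac{3}{8} + \frac{\sqrt{\frac{53649}{5134}}}{8}\right) + 1274} = \frac{1}{\left(- \frac{3}{8} + \frac{\frac{3}{5134} \sqrt{30603774}}{8}\right) + 1274} = \frac{1}{\left(- \frac{3}{8} + \frac{3 \sqrt{30603774}}{41072}\right) + 1274} = \frac{1}{\frac{10189}{8} + \frac{3 \sqrt{30603774}}{41072}}$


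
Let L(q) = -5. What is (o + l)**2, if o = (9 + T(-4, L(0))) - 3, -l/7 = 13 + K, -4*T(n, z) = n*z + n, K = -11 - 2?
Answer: 4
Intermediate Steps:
K = -13
T(n, z) = -n/4 - n*z/4 (T(n, z) = -(n*z + n)/4 = -(n + n*z)/4 = -n/4 - n*z/4)
l = 0 (l = -7*(13 - 13) = -7*0 = 0)
o = 2 (o = (9 - 1/4*(-4)*(1 - 5)) - 3 = (9 - 1/4*(-4)*(-4)) - 3 = (9 - 4) - 3 = 5 - 3 = 2)
(o + l)**2 = (2 + 0)**2 = 2**2 = 4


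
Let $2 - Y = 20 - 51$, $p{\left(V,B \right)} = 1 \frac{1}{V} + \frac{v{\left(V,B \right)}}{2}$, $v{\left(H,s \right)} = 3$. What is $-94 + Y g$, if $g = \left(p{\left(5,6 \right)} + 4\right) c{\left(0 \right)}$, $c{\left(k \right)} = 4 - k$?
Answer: $\frac{3292}{5} \approx 658.4$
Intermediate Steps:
$p{\left(V,B \right)} = \frac{3}{2} + \frac{1}{V}$ ($p{\left(V,B \right)} = 1 \frac{1}{V} + \frac{3}{2} = \frac{1}{V} + 3 \cdot \frac{1}{2} = \frac{1}{V} + \frac{3}{2} = \frac{3}{2} + \frac{1}{V}$)
$Y = 33$ ($Y = 2 - \left(20 - 51\right) = 2 - -31 = 2 + 31 = 33$)
$g = \frac{114}{5}$ ($g = \left(\left(\frac{3}{2} + \frac{1}{5}\right) + 4\right) \left(4 - 0\right) = \left(\left(\frac{3}{2} + \frac{1}{5}\right) + 4\right) \left(4 + 0\right) = \left(\frac{17}{10} + 4\right) 4 = \frac{57}{10} \cdot 4 = \frac{114}{5} \approx 22.8$)
$-94 + Y g = -94 + 33 \cdot \frac{114}{5} = -94 + \frac{3762}{5} = \frac{3292}{5}$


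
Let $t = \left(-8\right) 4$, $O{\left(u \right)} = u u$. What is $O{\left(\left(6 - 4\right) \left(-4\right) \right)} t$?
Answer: $-2048$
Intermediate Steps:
$O{\left(u \right)} = u^{2}$
$t = -32$
$O{\left(\left(6 - 4\right) \left(-4\right) \right)} t = \left(\left(6 - 4\right) \left(-4\right)\right)^{2} \left(-32\right) = \left(2 \left(-4\right)\right)^{2} \left(-32\right) = \left(-8\right)^{2} \left(-32\right) = 64 \left(-32\right) = -2048$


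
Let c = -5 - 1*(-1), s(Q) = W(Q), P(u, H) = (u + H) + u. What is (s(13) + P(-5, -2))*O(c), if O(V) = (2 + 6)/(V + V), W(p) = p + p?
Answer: -14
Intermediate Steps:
P(u, H) = H + 2*u (P(u, H) = (H + u) + u = H + 2*u)
W(p) = 2*p
s(Q) = 2*Q
c = -4 (c = -5 + 1 = -4)
O(V) = 4/V (O(V) = 8/((2*V)) = 8*(1/(2*V)) = 4/V)
(s(13) + P(-5, -2))*O(c) = (2*13 + (-2 + 2*(-5)))*(4/(-4)) = (26 + (-2 - 10))*(4*(-¼)) = (26 - 12)*(-1) = 14*(-1) = -14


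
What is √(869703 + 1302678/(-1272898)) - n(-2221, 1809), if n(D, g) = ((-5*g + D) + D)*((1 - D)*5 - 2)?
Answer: 149813596 + 2*√88071964302980823/636449 ≈ 1.4981e+8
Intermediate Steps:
n(D, g) = (3 - 5*D)*(-5*g + 2*D) (n(D, g) = ((D - 5*g) + D)*((5 - 5*D) - 2) = (-5*g + 2*D)*(3 - 5*D) = (3 - 5*D)*(-5*g + 2*D))
√(869703 + 1302678/(-1272898)) - n(-2221, 1809) = √(869703 + 1302678/(-1272898)) - (-15*1809 - 10*(-2221)² + 6*(-2221) + 25*(-2221)*1809) = √(869703 + 1302678*(-1/1272898)) - (-27135 - 10*4932841 - 13326 - 100444725) = √(869703 - 651339/636449) - (-27135 - 49328410 - 13326 - 100444725) = √(553520953308/636449) - 1*(-149813596) = 2*√88071964302980823/636449 + 149813596 = 149813596 + 2*√88071964302980823/636449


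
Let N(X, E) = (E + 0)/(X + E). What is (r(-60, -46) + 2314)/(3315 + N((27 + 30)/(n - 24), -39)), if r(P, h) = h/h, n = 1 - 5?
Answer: 1915/2743 ≈ 0.69814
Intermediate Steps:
n = -4
N(X, E) = E/(E + X)
r(P, h) = 1
(r(-60, -46) + 2314)/(3315 + N((27 + 30)/(n - 24), -39)) = (1 + 2314)/(3315 - 39/(-39 + (27 + 30)/(-4 - 24))) = 2315/(3315 - 39/(-39 + 57/(-28))) = 2315/(3315 - 39/(-39 + 57*(-1/28))) = 2315/(3315 - 39/(-39 - 57/28)) = 2315/(3315 - 39/(-1149/28)) = 2315/(3315 - 39*(-28/1149)) = 2315/(3315 + 364/383) = 2315/(1270009/383) = 2315*(383/1270009) = 1915/2743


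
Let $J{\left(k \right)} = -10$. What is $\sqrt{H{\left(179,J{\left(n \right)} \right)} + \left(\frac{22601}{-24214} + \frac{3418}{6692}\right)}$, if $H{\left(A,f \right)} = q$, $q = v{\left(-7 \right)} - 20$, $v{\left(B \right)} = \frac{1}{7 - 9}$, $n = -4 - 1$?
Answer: $\frac{i \sqrt{34335324877783342}}{40510022} \approx 4.5741 i$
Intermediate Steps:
$n = -5$ ($n = -4 - 1 = -5$)
$v{\left(B \right)} = - \frac{1}{2}$ ($v{\left(B \right)} = \frac{1}{-2} = - \frac{1}{2}$)
$q = - \frac{41}{2}$ ($q = - \frac{1}{2} - 20 = - \frac{41}{2} \approx -20.5$)
$H{\left(A,f \right)} = - \frac{41}{2}$
$\sqrt{H{\left(179,J{\left(n \right)} \right)} + \left(\frac{22601}{-24214} + \frac{3418}{6692}\right)} = \sqrt{- \frac{41}{2} + \left(\frac{22601}{-24214} + \frac{3418}{6692}\right)} = \sqrt{- \frac{41}{2} + \left(22601 \left(- \frac{1}{24214}\right) + 3418 \cdot \frac{1}{6692}\right)} = \sqrt{- \frac{41}{2} + \left(- \frac{22601}{24214} + \frac{1709}{3346}\right)} = \sqrt{- \frac{41}{2} - \frac{8560305}{20255011}} = \sqrt{- \frac{847576061}{40510022}} = \frac{i \sqrt{34335324877783342}}{40510022}$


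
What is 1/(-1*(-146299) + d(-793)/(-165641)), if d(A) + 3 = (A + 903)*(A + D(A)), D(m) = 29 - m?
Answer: 165641/24233109472 ≈ 6.8353e-6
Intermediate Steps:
d(A) = 26184 + 29*A (d(A) = -3 + (A + 903)*(A + (29 - A)) = -3 + (903 + A)*29 = -3 + (26187 + 29*A) = 26184 + 29*A)
1/(-1*(-146299) + d(-793)/(-165641)) = 1/(-1*(-146299) + (26184 + 29*(-793))/(-165641)) = 1/(146299 + (26184 - 22997)*(-1/165641)) = 1/(146299 + 3187*(-1/165641)) = 1/(146299 - 3187/165641) = 1/(24233109472/165641) = 165641/24233109472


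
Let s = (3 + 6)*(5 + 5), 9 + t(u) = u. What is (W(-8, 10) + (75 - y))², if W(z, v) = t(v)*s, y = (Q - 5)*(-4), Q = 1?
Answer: 22201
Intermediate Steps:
t(u) = -9 + u
s = 90 (s = 9*10 = 90)
y = 16 (y = (1 - 5)*(-4) = -4*(-4) = 16)
W(z, v) = -810 + 90*v (W(z, v) = (-9 + v)*90 = -810 + 90*v)
(W(-8, 10) + (75 - y))² = ((-810 + 90*10) + (75 - 1*16))² = ((-810 + 900) + (75 - 16))² = (90 + 59)² = 149² = 22201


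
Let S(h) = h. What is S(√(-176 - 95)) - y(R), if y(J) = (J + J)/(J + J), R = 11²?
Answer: -1 + I*√271 ≈ -1.0 + 16.462*I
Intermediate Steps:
R = 121
y(J) = 1 (y(J) = (2*J)/((2*J)) = (2*J)*(1/(2*J)) = 1)
S(√(-176 - 95)) - y(R) = √(-176 - 95) - 1*1 = √(-271) - 1 = I*√271 - 1 = -1 + I*√271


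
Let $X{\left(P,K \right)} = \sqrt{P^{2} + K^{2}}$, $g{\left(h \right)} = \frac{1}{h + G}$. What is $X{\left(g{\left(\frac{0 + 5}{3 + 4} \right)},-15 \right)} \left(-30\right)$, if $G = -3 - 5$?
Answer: $- \frac{10 \sqrt{585274}}{17} \approx -450.02$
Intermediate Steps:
$G = -8$ ($G = -3 - 5 = -8$)
$g{\left(h \right)} = \frac{1}{-8 + h}$ ($g{\left(h \right)} = \frac{1}{h - 8} = \frac{1}{-8 + h}$)
$X{\left(P,K \right)} = \sqrt{K^{2} + P^{2}}$
$X{\left(g{\left(\frac{0 + 5}{3 + 4} \right)},-15 \right)} \left(-30\right) = \sqrt{\left(-15\right)^{2} + \left(\frac{1}{-8 + \frac{0 + 5}{3 + 4}}\right)^{2}} \left(-30\right) = \sqrt{225 + \left(\frac{1}{-8 + \frac{5}{7}}\right)^{2}} \left(-30\right) = \sqrt{225 + \left(\frac{1}{- \frac{51}{7}}\right)^{2}} \left(-30\right) = \sqrt{225 + \left(- \frac{7}{51}\right)^{2}} \left(-30\right) = \sqrt{225 + \frac{49}{2601}} \left(-30\right) = \sqrt{\frac{585274}{2601}} \left(-30\right) = \frac{\sqrt{585274}}{51} \left(-30\right) = - \frac{10 \sqrt{585274}}{17}$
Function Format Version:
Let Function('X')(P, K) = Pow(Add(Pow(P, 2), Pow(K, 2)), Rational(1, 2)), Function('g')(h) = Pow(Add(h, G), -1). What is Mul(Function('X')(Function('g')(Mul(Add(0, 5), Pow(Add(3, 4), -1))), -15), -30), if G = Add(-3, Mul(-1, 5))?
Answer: Mul(Rational(-10, 17), Pow(585274, Rational(1, 2))) ≈ -450.02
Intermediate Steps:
G = -8 (G = Add(-3, -5) = -8)
Function('g')(h) = Pow(Add(-8, h), -1) (Function('g')(h) = Pow(Add(h, -8), -1) = Pow(Add(-8, h), -1))
Function('X')(P, K) = Pow(Add(Pow(K, 2), Pow(P, 2)), Rational(1, 2))
Mul(Function('X')(Function('g')(Mul(Add(0, 5), Pow(Add(3, 4), -1))), -15), -30) = Mul(Pow(Add(Pow(-15, 2), Pow(Pow(Add(-8, Mul(Add(0, 5), Pow(Add(3, 4), -1))), -1), 2)), Rational(1, 2)), -30) = Mul(Pow(Add(225, Pow(Pow(Add(-8, Mul(5, Pow(7, -1))), -1), 2)), Rational(1, 2)), -30) = Mul(Pow(Add(225, Pow(Pow(Add(-8, Mul(5, Rational(1, 7))), -1), 2)), Rational(1, 2)), -30) = Mul(Pow(Add(225, Pow(Pow(Add(-8, Rational(5, 7)), -1), 2)), Rational(1, 2)), -30) = Mul(Pow(Add(225, Pow(Pow(Rational(-51, 7), -1), 2)), Rational(1, 2)), -30) = Mul(Pow(Add(225, Pow(Rational(-7, 51), 2)), Rational(1, 2)), -30) = Mul(Pow(Add(225, Rational(49, 2601)), Rational(1, 2)), -30) = Mul(Pow(Rational(585274, 2601), Rational(1, 2)), -30) = Mul(Mul(Rational(1, 51), Pow(585274, Rational(1, 2))), -30) = Mul(Rational(-10, 17), Pow(585274, Rational(1, 2)))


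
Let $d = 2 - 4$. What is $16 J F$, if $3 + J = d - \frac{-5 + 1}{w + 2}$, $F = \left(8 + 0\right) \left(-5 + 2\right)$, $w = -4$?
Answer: $2688$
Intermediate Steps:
$F = -24$ ($F = 8 \left(-3\right) = -24$)
$d = -2$
$J = -7$ ($J = -3 - \left(2 + \frac{-5 + 1}{-4 + 2}\right) = -3 - \left(2 - \frac{4}{-2}\right) = -3 - \left(2 - -2\right) = -3 - 4 = -7$)
$16 J F = 16 \left(-7\right) \left(-24\right) = \left(-112\right) \left(-24\right) = 2688$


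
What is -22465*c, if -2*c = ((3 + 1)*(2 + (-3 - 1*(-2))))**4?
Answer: 2875520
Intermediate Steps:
c = -128 (c = -(2 + (-3 - 1*(-2)))**4*(3 + 1)**4/2 = -256*(2 + (-3 + 2))**4/2 = -256*(2 - 1)**4/2 = -(4*1)**4/2 = -1/2*4**4 = -1/2*256 = -128)
-22465*c = -22465*(-128) = 2875520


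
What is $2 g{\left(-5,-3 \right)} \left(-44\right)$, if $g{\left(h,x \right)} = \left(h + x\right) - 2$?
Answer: $880$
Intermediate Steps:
$g{\left(h,x \right)} = -2 + h + x$
$2 g{\left(-5,-3 \right)} \left(-44\right) = 2 \left(-2 - 5 - 3\right) \left(-44\right) = 2 \left(-10\right) \left(-44\right) = \left(-20\right) \left(-44\right) = 880$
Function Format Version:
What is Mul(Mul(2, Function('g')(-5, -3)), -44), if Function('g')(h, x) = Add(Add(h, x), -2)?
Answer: 880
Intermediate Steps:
Function('g')(h, x) = Add(-2, h, x)
Mul(Mul(2, Function('g')(-5, -3)), -44) = Mul(Mul(2, Add(-2, -5, -3)), -44) = Mul(Mul(2, -10), -44) = Mul(-20, -44) = 880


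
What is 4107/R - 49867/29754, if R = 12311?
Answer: -491712959/366301494 ≈ -1.3424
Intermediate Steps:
4107/R - 49867/29754 = 4107/12311 - 49867/29754 = -491712959/366301494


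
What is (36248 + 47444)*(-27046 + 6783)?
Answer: -1695850996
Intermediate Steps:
(36248 + 47444)*(-27046 + 6783) = 83692*(-20263) = -1695850996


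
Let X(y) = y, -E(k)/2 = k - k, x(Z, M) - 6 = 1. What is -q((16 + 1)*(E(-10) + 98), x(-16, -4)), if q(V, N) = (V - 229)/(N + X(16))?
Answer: -1437/23 ≈ -62.478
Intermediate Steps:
x(Z, M) = 7 (x(Z, M) = 6 + 1 = 7)
E(k) = 0 (E(k) = -2*(k - k) = -2*0 = 0)
q(V, N) = (-229 + V)/(16 + N) (q(V, N) = (V - 229)/(N + 16) = (-229 + V)/(16 + N))
-q((16 + 1)*(E(-10) + 98), x(-16, -4)) = -(-229 + (16 + 1)*(0 + 98))/(16 + 7) = -(-229 + 17*98)/23 = -(-229 + 1666)/23 = -1437/23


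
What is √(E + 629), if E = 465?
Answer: √1094 ≈ 33.076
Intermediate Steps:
√(E + 629) = √(465 + 629) = √1094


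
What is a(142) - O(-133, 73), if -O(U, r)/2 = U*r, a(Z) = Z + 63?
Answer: -19213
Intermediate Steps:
a(Z) = 63 + Z
O(U, r) = -2*U*r
a(142) - O(-133, 73) = (63 + 142) - (-2)*(-133)*73 = 205 - 1*19418 = 205 - 19418 = -19213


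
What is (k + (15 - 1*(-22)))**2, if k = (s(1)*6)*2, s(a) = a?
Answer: 2401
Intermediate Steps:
k = 12 (k = (1*6)*2 = 6*2 = 12)
(k + (15 - 1*(-22)))**2 = (12 + (15 - 1*(-22)))**2 = (12 + (15 + 22))**2 = (12 + 37)**2 = 49**2 = 2401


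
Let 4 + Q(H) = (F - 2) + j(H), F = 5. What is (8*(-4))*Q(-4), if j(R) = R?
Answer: 160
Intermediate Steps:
Q(H) = -1 + H (Q(H) = -4 + ((5 - 2) + H) = -4 + (3 + H) = -1 + H)
(8*(-4))*Q(-4) = (8*(-4))*(-1 - 4) = -32*(-5) = 160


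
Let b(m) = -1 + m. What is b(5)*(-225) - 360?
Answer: -1260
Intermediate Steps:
b(5)*(-225) - 360 = (-1 + 5)*(-225) - 360 = 4*(-225) - 360 = -900 - 360 = -1260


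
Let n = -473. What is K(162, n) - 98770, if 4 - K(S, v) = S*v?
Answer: -22140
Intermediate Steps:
K(S, v) = 4 - S*v
K(162, n) - 98770 = (4 - 1*162*(-473)) - 98770 = (4 + 76626) - 98770 = 76630 - 98770 = -22140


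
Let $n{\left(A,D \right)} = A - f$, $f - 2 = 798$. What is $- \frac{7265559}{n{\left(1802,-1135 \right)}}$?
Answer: $- \frac{2421853}{334} \approx -7251.1$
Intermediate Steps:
$f = 800$ ($f = 2 + 798 = 800$)
$n{\left(A,D \right)} = -800 + A$ ($n{\left(A,D \right)} = A - 800 = -800 + A$)
$- \frac{7265559}{n{\left(1802,-1135 \right)}} = - \frac{7265559}{-800 + 1802} = - \frac{7265559}{1002} = \left(-7265559\right) \frac{1}{1002} = - \frac{2421853}{334}$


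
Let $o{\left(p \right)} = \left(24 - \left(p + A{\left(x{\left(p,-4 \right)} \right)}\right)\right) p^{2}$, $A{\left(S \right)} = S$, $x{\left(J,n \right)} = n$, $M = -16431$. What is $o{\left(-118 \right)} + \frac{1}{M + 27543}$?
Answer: $\frac{22589629249}{11112} \approx 2.0329 \cdot 10^{6}$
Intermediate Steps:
$o{\left(p \right)} = p^{2} \left(28 - p\right)$ ($o{\left(p \right)} = \left(24 - \left(p - 4\right)\right) p^{2} = \left(24 - \left(-4 + p\right)\right) p^{2} = \left(28 - p\right) p^{2} = p^{2} \left(28 - p\right)$)
$o{\left(-118 \right)} + \frac{1}{M + 27543} = \left(-118\right)^{2} \left(28 - -118\right) + \frac{1}{-16431 + 27543} = 13924 \left(28 + 118\right) + \frac{1}{11112} = 13924 \cdot 146 + \frac{1}{11112} = 2032904 + \frac{1}{11112} = \frac{22589629249}{11112}$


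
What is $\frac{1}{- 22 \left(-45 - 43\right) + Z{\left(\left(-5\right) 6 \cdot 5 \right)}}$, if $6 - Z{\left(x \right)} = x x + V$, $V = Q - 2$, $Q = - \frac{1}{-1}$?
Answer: $- \frac{1}{20557} \approx -4.8645 \cdot 10^{-5}$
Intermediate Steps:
$Q = 1$ ($Q = \left(-1\right) \left(-1\right) = 1$)
$V = -1$ ($V = 1 - 2 = -1$)
$Z{\left(x \right)} = 7 - x^{2}$ ($Z{\left(x \right)} = 6 - \left(x x - 1\right) = 6 - \left(x^{2} - 1\right) = 6 - \left(-1 + x^{2}\right) = 7 - x^{2}$)
$\frac{1}{- 22 \left(-45 - 43\right) + Z{\left(\left(-5\right) 6 \cdot 5 \right)}} = \frac{1}{- 22 \left(-45 - 43\right) + \left(7 - \left(\left(-5\right) 6 \cdot 5\right)^{2}\right)} = \frac{1}{\left(-22\right) \left(-88\right) + \left(7 - \left(\left(-30\right) 5\right)^{2}\right)} = \frac{1}{1936 + \left(7 - \left(-150\right)^{2}\right)} = \frac{1}{1936 + \left(7 - 22500\right)} = \frac{1}{1936 - 22493} = \frac{1}{-20557} = - \frac{1}{20557}$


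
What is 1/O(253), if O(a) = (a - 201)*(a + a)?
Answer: 1/26312 ≈ 3.8005e-5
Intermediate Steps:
O(a) = 2*a*(-201 + a) (O(a) = (-201 + a)*(2*a) = 2*a*(-201 + a))
1/O(253) = 1/(2*253*(-201 + 253)) = 1/(2*253*52) = 1/26312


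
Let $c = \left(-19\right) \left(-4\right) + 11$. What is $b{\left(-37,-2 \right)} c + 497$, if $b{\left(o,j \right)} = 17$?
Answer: $1976$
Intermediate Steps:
$c = 87$ ($c = 76 + 11 = 87$)
$b{\left(-37,-2 \right)} c + 497 = 17 \cdot 87 + 497 = 1479 + 497 = 1976$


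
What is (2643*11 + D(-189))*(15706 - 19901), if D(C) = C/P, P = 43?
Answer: -5243540250/43 ≈ -1.2194e+8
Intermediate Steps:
D(C) = C/43
(2643*11 + D(-189))*(15706 - 19901) = (2643*11 + (1/43)*(-189))*(15706 - 19901) = (29073 - 189/43)*(-4195) = (1249950/43)*(-4195) = -5243540250/43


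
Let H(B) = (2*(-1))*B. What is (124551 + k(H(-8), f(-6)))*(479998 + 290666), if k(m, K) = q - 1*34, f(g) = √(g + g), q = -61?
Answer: 95913758784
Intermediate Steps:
H(B) = -2*B
f(g) = √2*√g (f(g) = √(2*g) = √2*√g)
k(m, K) = -95 (k(m, K) = -61 - 1*34 = -61 - 34 = -95)
(124551 + k(H(-8), f(-6)))*(479998 + 290666) = (124551 - 95)*(479998 + 290666) = 124456*770664 = 95913758784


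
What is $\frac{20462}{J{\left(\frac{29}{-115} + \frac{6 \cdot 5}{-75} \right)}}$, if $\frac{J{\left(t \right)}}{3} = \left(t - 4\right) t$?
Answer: $\frac{10824398}{4815} \approx 2248.1$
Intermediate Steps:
$J{\left(t \right)} = 3 t \left(-4 + t\right)$ ($J{\left(t \right)} = 3 \left(t - 4\right) t = 3 \left(-4 + t\right) t = 3 t \left(-4 + t\right)$)
$\frac{20462}{J{\left(\frac{29}{-115} + \frac{6 \cdot 5}{-75} \right)}} = \frac{20462}{3 \left(\frac{29}{-115} + \frac{6 \cdot 5}{-75}\right) \left(-4 + \left(\frac{29}{-115} + \frac{6 \cdot 5}{-75}\right)\right)} = \frac{20462}{3 \left(29 \left(- \frac{1}{115}\right) + 30 \left(- \frac{1}{75}\right)\right) \left(-4 + \left(29 \left(- \frac{1}{115}\right) + 30 \left(- \frac{1}{75}\right)\right)\right)} = \frac{20462}{3 \left(- \frac{29}{115} - \frac{2}{5}\right) \left(-4 - \frac{15}{23}\right)} = \frac{20462}{3 \left(- \frac{15}{23}\right) \left(-4 - \frac{15}{23}\right)} = \frac{20462}{3 \left(- \frac{15}{23}\right) \left(- \frac{107}{23}\right)} = \frac{20462}{\frac{4815}{529}} = 20462 \cdot \frac{529}{4815} = \frac{10824398}{4815}$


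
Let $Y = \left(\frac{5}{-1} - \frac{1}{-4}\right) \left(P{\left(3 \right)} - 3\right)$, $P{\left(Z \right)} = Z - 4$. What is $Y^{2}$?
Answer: $361$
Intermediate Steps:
$P{\left(Z \right)} = -4 + Z$
$Y = 19$ ($Y = \left(\frac{5}{-1} - \frac{1}{-4}\right) \left(\left(-4 + 3\right) - 3\right) = \left(5 \left(-1\right) - - \frac{1}{4}\right) \left(-1 - 3\right) = \left(-5 + \frac{1}{4}\right) \left(-4\right) = \left(- \frac{19}{4}\right) \left(-4\right) = 19$)
$Y^{2} = 19^{2} = 361$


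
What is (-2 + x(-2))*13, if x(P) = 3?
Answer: 13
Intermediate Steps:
(-2 + x(-2))*13 = (-2 + 3)*13 = 1*13 = 13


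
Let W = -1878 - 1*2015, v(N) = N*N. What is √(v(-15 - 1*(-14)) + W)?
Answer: 2*I*√973 ≈ 62.386*I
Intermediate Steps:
v(N) = N²
W = -3893 (W = -1878 - 2015 = -3893)
√(v(-15 - 1*(-14)) + W) = √((-15 - 1*(-14))² - 3893) = √((-15 + 14)² - 3893) = √((-1)² - 3893) = √(1 - 3893) = √(-3892) = 2*I*√973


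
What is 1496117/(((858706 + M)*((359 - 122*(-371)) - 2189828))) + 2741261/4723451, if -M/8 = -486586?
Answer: 1469888631499568309/2532757254117539982 ≈ 0.58035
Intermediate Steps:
M = 3892688 (M = -8*(-486586) = 3892688)
1496117/(((858706 + M)*((359 - 122*(-371)) - 2189828))) + 2741261/4723451 = 1496117/(((858706 + 3892688)*((359 - 122*(-371)) - 2189828))) + 2741261/4723451 = 1496117/((4751394*((359 + 45262) - 2189828))) + 2741261*(1/4723451) = 1496117/((4751394*(45621 - 2189828))) + 2741261/4723451 = 1496117/((4751394*(-2144207))) + 2741261/4723451 = 1496117/(-10187972274558) + 2741261/4723451 = 1496117*(-1/10187972274558) + 2741261/4723451 = -78743/536209067082 + 2741261/4723451 = 1469888631499568309/2532757254117539982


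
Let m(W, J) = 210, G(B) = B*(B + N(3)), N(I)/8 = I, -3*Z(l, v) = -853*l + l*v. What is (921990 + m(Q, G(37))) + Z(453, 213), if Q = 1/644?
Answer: 1018840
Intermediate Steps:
Q = 1/644 ≈ 0.0015528
Z(l, v) = 853*l/3 - l*v/3 (Z(l, v) = -(-853*l + l*v)/3 = 853*l/3 - l*v/3)
N(I) = 8*I
G(B) = B*(24 + B) (G(B) = B*(B + 8*3) = B*(B + 24) = B*(24 + B))
(921990 + m(Q, G(37))) + Z(453, 213) = (921990 + 210) + (⅓)*453*(853 - 1*213) = 922200 + (⅓)*453*(853 - 213) = 922200 + (⅓)*453*640 = 922200 + 96640 = 1018840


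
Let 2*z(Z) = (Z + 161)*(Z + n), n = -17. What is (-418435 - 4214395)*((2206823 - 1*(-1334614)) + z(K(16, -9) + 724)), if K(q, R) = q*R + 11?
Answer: -17406751478630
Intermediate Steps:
K(q, R) = 11 + R*q (K(q, R) = R*q + 11 = 11 + R*q)
z(Z) = (-17 + Z)*(161 + Z)/2 (z(Z) = ((Z + 161)*(Z - 17))/2 = ((161 + Z)*(-17 + Z))/2 = ((-17 + Z)*(161 + Z))/2 = (-17 + Z)*(161 + Z)/2)
(-418435 - 4214395)*((2206823 - 1*(-1334614)) + z(K(16, -9) + 724)) = (-418435 - 4214395)*((2206823 - 1*(-1334614)) + (-2737/2 + ((11 - 9*16) + 724)²/2 + 72*((11 - 9*16) + 724))) = -4632830*((2206823 + 1334614) + (-2737/2 + ((11 - 144) + 724)²/2 + 72*((11 - 144) + 724))) = -4632830*(3541437 + (-2737/2 + (-133 + 724)²/2 + 72*(-133 + 724))) = -4632830*(3541437 + (-2737/2 + (½)*591² + 72*591)) = -4632830*(3541437 + (-2737/2 + (½)*349281 + 42552)) = -4632830*(3541437 + (-2737/2 + 349281/2 + 42552)) = -4632830*(3541437 + 215824) = -4632830*3757261 = -17406751478630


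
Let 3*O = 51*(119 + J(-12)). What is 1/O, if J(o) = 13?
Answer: 1/2244 ≈ 0.00044563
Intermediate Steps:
O = 2244 (O = (51*(119 + 13))/3 = (51*132)/3 = (1/3)*6732 = 2244)
1/O = 1/2244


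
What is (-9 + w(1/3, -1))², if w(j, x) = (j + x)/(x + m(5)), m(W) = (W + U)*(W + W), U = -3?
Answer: 265225/3249 ≈ 81.633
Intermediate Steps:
m(W) = 2*W*(-3 + W) (m(W) = (W - 3)*(W + W) = (-3 + W)*(2*W) = 2*W*(-3 + W))
w(j, x) = (j + x)/(20 + x) (w(j, x) = (j + x)/(x + 2*5*(-3 + 5)) = (j + x)/(x + 2*5*2) = (j + x)/(x + 20) = (j + x)/(20 + x))
(-9 + w(1/3, -1))² = (-9 + (1/3 - 1)/(20 - 1))² = (-9 + (1*(⅓) - 1)/19)² = (-9 + (⅓ - 1)/19)² = (-9 + (1/19)*(-⅔))² = (-9 - 2/57)² = (-515/57)² = 265225/3249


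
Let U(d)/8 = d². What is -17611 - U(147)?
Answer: -190483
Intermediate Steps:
U(d) = 8*d²
-17611 - U(147) = -17611 - 8*147² = -17611 - 8*21609 = -17611 - 1*172872 = -17611 - 172872 = -190483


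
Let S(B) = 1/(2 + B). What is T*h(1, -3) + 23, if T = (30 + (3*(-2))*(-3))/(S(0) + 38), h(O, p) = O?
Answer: 1867/77 ≈ 24.247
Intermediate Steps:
T = 96/77 (T = (30 + (3*(-2))*(-3))/(1/(2 + 0) + 38) = (30 - 6*(-3))/(1/2 + 38) = (30 + 18)/(½ + 38) = 48/(77/2) = 48*(2/77) = 96/77 ≈ 1.2468)
T*h(1, -3) + 23 = (96/77)*1 + 23 = 96/77 + 23 = 1867/77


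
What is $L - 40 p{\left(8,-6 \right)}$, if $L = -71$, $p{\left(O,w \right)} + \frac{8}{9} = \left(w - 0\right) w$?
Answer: $- \frac{13279}{9} \approx -1475.4$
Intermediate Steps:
$p{\left(O,w \right)} = - \frac{8}{9} + w^{2}$ ($p{\left(O,w \right)} = - \frac{8}{9} + \left(w - 0\right) w = - \frac{8}{9} + \left(w + 0\right) w = - \frac{8}{9} + w w = - \frac{8}{9} + w^{2}$)
$L - 40 p{\left(8,-6 \right)} = -71 - 40 \left(- \frac{8}{9} + \left(-6\right)^{2}\right) = -71 - 40 \left(- \frac{8}{9} + 36\right) = -71 - \frac{12640}{9} = - \frac{13279}{9}$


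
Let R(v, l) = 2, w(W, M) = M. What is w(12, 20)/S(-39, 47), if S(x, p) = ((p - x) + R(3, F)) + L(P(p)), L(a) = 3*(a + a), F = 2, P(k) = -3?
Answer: 2/7 ≈ 0.28571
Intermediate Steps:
L(a) = 6*a (L(a) = 3*(2*a) = 6*a)
S(x, p) = -16 + p - x (S(x, p) = ((p - x) + 2) + 6*(-3) = (2 + p - x) - 18 = -16 + p - x)
w(12, 20)/S(-39, 47) = 20/(-16 + 47 - 1*(-39)) = 20/(-16 + 47 + 39) = 20/70 = 20*(1/70) = 2/7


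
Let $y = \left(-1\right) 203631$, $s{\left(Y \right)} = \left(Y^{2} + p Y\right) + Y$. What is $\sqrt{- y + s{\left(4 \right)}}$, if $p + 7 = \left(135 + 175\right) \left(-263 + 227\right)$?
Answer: $\sqrt{158983} \approx 398.73$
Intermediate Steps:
$p = -11167$ ($p = -7 + \left(135 + 175\right) \left(-263 + 227\right) = -7 + 310 \left(-36\right) = -7 - 11160 = -11167$)
$s{\left(Y \right)} = Y^{2} - 11166 Y$ ($s{\left(Y \right)} = \left(Y^{2} - 11167 Y\right) + Y = Y^{2} - 11166 Y$)
$y = -203631$
$\sqrt{- y + s{\left(4 \right)}} = \sqrt{\left(-1\right) \left(-203631\right) + 4 \left(-11166 + 4\right)} = \sqrt{203631 + 4 \left(-11162\right)} = \sqrt{203631 - 44648} = \sqrt{158983}$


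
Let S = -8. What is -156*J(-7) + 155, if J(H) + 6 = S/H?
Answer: 6389/7 ≈ 912.71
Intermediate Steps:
J(H) = -6 - 8/H
-156*J(-7) + 155 = -156*(-6 - 8/(-7)) + 155 = -156*(-6 - 8*(-⅐)) + 155 = -156*(-6 + 8/7) + 155 = -156*(-34/7) + 155 = 5304/7 + 155 = 6389/7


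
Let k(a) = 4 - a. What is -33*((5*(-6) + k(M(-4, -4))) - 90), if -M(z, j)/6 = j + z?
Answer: 5412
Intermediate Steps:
M(z, j) = -6*j - 6*z (M(z, j) = -6*(j + z) = -6*j - 6*z)
-33*((5*(-6) + k(M(-4, -4))) - 90) = -33*((5*(-6) + (4 - (-6*(-4) - 6*(-4)))) - 90) = -33*((-30 + (4 - (24 + 24))) - 90) = -33*((-30 + (4 - 1*48)) - 90) = -33*((-30 + (4 - 48)) - 90) = -33*((-30 - 44) - 90) = -33*(-74 - 90) = -33*(-164) = 5412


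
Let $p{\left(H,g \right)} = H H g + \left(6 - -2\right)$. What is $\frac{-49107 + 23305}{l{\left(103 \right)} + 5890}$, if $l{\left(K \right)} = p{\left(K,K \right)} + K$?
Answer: $- \frac{12901}{549364} \approx -0.023484$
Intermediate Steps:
$p{\left(H,g \right)} = 8 + g H^{2}$ ($p{\left(H,g \right)} = H^{2} g + \left(6 + 2\right) = g H^{2} + 8 = 8 + g H^{2}$)
$l{\left(K \right)} = 8 + K + K^{3}$ ($l{\left(K \right)} = \left(8 + K K^{2}\right) + K = \left(8 + K^{3}\right) + K = 8 + K + K^{3}$)
$\frac{-49107 + 23305}{l{\left(103 \right)} + 5890} = \frac{-49107 + 23305}{\left(8 + 103 + 103^{3}\right) + 5890} = - \frac{25802}{\left(8 + 103 + 1092727\right) + 5890} = - \frac{25802}{1092838 + 5890} = - \frac{25802}{1098728} = \left(-25802\right) \frac{1}{1098728} = - \frac{12901}{549364}$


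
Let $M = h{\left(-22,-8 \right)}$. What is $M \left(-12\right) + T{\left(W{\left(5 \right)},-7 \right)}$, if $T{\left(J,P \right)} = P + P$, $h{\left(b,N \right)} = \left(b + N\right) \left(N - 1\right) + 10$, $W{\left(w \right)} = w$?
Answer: $-3374$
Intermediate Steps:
$h{\left(b,N \right)} = 10 + \left(-1 + N\right) \left(N + b\right)$ ($h{\left(b,N \right)} = \left(N + b\right) \left(-1 + N\right) + 10 = \left(-1 + N\right) \left(N + b\right) + 10 = 10 + \left(-1 + N\right) \left(N + b\right)$)
$M = 280$ ($M = 10 + \left(-8\right)^{2} - -8 - -22 - -176 = 10 + 64 + 8 + 22 + 176 = 280$)
$T{\left(J,P \right)} = 2 P$
$M \left(-12\right) + T{\left(W{\left(5 \right)},-7 \right)} = 280 \left(-12\right) + 2 \left(-7\right) = -3360 - 14 = -3374$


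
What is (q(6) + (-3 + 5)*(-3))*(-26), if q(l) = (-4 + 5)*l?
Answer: 0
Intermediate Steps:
q(l) = l (q(l) = 1*l = l)
(q(6) + (-3 + 5)*(-3))*(-26) = (6 + (-3 + 5)*(-3))*(-26) = (6 + 2*(-3))*(-26) = (6 - 6)*(-26) = 0*(-26) = 0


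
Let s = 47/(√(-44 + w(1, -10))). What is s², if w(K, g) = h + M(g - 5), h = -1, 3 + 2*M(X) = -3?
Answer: -2209/48 ≈ -46.021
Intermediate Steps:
M(X) = -3 (M(X) = -3/2 + (½)*(-3) = -3/2 - 3/2 = -3)
w(K, g) = -4 (w(K, g) = -1 - 3 = -4)
s = -47*I*√3/12 (s = 47/(√(-44 - 4)) = 47/(√(-48)) = 47/((4*I*√3)) = 47*(-I*√3/12) = -47*I*√3/12 ≈ -6.7839*I)
s² = (-47*I*√3/12)² = -2209/48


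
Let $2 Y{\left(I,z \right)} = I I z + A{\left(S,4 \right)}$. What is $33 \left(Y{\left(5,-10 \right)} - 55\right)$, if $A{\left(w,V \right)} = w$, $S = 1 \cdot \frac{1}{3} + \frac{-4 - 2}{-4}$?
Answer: $- \frac{23639}{4} \approx -5909.8$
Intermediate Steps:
$S = \frac{11}{6}$ ($S = 1 \cdot \frac{1}{3} - - \frac{3}{2} = \frac{1}{3} + \frac{3}{2} = \frac{11}{6} \approx 1.8333$)
$Y{\left(I,z \right)} = \frac{11}{12} + \frac{z I^{2}}{2}$ ($Y{\left(I,z \right)} = \frac{I I z + \frac{11}{6}}{2} = \frac{I^{2} z + \frac{11}{6}}{2} = \frac{z I^{2} + \frac{11}{6}}{2} = \frac{\frac{11}{6} + z I^{2}}{2} = \frac{11}{12} + \frac{z I^{2}}{2}$)
$33 \left(Y{\left(5,-10 \right)} - 55\right) = 33 \left(\left(\frac{11}{12} + \frac{1}{2} \left(-10\right) 5^{2}\right) - 55\right) = 33 \left(\left(\frac{11}{12} + \frac{1}{2} \left(-10\right) 25\right) - 55\right) = 33 \left(\left(\frac{11}{12} - 125\right) - 55\right) = 33 \left(- \frac{1489}{12} - 55\right) = 33 \left(- \frac{2149}{12}\right) = - \frac{23639}{4}$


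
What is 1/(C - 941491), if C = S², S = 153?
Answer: -1/918082 ≈ -1.0892e-6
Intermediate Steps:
C = 23409 (C = 153² = 23409)
1/(C - 941491) = 1/(23409 - 941491) = 1/(-918082) = -1/918082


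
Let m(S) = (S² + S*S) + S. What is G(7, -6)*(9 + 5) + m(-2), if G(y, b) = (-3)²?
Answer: 132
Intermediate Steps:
m(S) = S + 2*S² (m(S) = (S² + S²) + S = 2*S² + S = S + 2*S²)
G(y, b) = 9
G(7, -6)*(9 + 5) + m(-2) = 9*(9 + 5) - 2*(1 + 2*(-2)) = 9*14 - 2*(1 - 4) = 126 - 2*(-3) = 126 + 6 = 132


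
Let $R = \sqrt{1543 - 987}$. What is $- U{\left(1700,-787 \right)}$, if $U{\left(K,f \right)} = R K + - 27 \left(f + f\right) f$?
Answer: $33445926 - 3400 \sqrt{139} \approx 3.3406 \cdot 10^{7}$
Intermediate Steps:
$R = 2 \sqrt{139}$ ($R = \sqrt{556} = 2 \sqrt{139} \approx 23.58$)
$U{\left(K,f \right)} = - 54 f^{2} + 2 K \sqrt{139}$ ($U{\left(K,f \right)} = 2 \sqrt{139} K + - 27 \left(f + f\right) f = 2 K \sqrt{139} + - 27 \cdot 2 f f = 2 K \sqrt{139} + - 54 f f = 2 K \sqrt{139} - 54 f^{2} = - 54 f^{2} + 2 K \sqrt{139}$)
$- U{\left(1700,-787 \right)} = - (- 54 \left(-787\right)^{2} + 2 \cdot 1700 \sqrt{139}) = - (\left(-54\right) 619369 + 3400 \sqrt{139}) = - (-33445926 + 3400 \sqrt{139}) = 33445926 - 3400 \sqrt{139}$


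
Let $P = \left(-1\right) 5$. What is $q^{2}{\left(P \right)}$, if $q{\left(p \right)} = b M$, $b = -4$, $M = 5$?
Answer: $400$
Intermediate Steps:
$P = -5$
$q{\left(p \right)} = -20$ ($q{\left(p \right)} = \left(-4\right) 5 = -20$)
$q^{2}{\left(P \right)} = \left(-20\right)^{2} = 400$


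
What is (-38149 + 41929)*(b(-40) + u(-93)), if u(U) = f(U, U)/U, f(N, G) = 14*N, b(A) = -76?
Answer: -234360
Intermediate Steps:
u(U) = 14 (u(U) = (14*U)/U = 14)
(-38149 + 41929)*(b(-40) + u(-93)) = (-38149 + 41929)*(-76 + 14) = 3780*(-62) = -234360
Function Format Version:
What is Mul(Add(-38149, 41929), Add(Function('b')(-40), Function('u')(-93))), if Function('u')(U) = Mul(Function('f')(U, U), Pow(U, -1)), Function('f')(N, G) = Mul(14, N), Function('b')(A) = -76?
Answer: -234360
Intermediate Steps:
Function('u')(U) = 14 (Function('u')(U) = Mul(Mul(14, U), Pow(U, -1)) = 14)
Mul(Add(-38149, 41929), Add(Function('b')(-40), Function('u')(-93))) = Mul(Add(-38149, 41929), Add(-76, 14)) = Mul(3780, -62) = -234360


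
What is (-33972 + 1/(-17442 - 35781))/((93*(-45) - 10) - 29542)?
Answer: 1808091757/1795584351 ≈ 1.0070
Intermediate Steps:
(-33972 + 1/(-17442 - 35781))/((93*(-45) - 10) - 29542) = (-33972 + 1/(-53223))/((-4185 - 10) - 29542) = (-33972 - 1/53223)/(-4195 - 29542) = -1808091757/53223/(-33737) = -1808091757/53223*(-1/33737) = 1808091757/1795584351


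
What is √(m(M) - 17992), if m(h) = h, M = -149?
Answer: I*√18141 ≈ 134.69*I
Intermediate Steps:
√(m(M) - 17992) = √(-149 - 17992) = √(-18141) = I*√18141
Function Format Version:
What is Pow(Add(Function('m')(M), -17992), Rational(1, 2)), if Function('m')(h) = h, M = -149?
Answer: Mul(I, Pow(18141, Rational(1, 2))) ≈ Mul(134.69, I)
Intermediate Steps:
Pow(Add(Function('m')(M), -17992), Rational(1, 2)) = Pow(Add(-149, -17992), Rational(1, 2)) = Pow(-18141, Rational(1, 2)) = Mul(I, Pow(18141, Rational(1, 2)))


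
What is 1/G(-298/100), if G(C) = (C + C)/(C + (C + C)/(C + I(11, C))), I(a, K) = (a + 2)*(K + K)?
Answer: 3923/8046 ≈ 0.48757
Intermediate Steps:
I(a, K) = 2*K*(2 + a) (I(a, K) = (2 + a)*(2*K) = 2*K*(2 + a))
G(C) = 2*C/(2/27 + C) (G(C) = (C + C)/(C + (C + C)/(C + 2*C*(2 + 11))) = (2*C)/(C + (2*C)/(C + 2*C*13)) = (2*C)/(C + (2*C)/(C + 26*C)) = (2*C)/(C + (2*C)/((27*C))) = (2*C)/(C + (2*C)*(1/(27*C))) = (2*C)/(C + 2/27) = (2*C)/(2/27 + C) = 2*C/(2/27 + C))
1/G(-298/100) = 1/(54*(-298/100)/(2 + 27*(-298/100))) = 1/(54*(-298*1/100)/(2 + 27*(-298*1/100))) = 1/(54*(-149/50)/(2 + 27*(-149/50))) = 1/(54*(-149/50)/(2 - 4023/50)) = 1/(54*(-149/50)/(-3923/50)) = 1/(54*(-149/50)*(-50/3923)) = 1/(8046/3923) = 3923/8046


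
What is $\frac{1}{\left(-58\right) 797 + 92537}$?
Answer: $\frac{1}{46311} \approx 2.1593 \cdot 10^{-5}$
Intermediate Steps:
$\frac{1}{\left(-58\right) 797 + 92537} = \frac{1}{-46226 + 92537} = \frac{1}{46311}$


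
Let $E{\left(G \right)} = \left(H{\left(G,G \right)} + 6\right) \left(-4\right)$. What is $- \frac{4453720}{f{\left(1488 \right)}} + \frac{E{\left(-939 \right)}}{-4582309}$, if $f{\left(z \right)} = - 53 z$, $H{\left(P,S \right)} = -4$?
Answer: $\frac{2551040233799}{45172402122} \approx 56.473$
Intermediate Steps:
$E{\left(G \right)} = -8$ ($E{\left(G \right)} = \left(-4 + 6\right) \left(-4\right) = 2 \left(-4\right) = -8$)
$- \frac{4453720}{f{\left(1488 \right)}} + \frac{E{\left(-939 \right)}}{-4582309} = - \frac{4453720}{\left(-53\right) 1488} - \frac{8}{-4582309} = - \frac{4453720}{-78864} - - \frac{8}{4582309} = \left(-4453720\right) \left(- \frac{1}{78864}\right) + \frac{8}{4582309} = \frac{556715}{9858} + \frac{8}{4582309} = \frac{2551040233799}{45172402122}$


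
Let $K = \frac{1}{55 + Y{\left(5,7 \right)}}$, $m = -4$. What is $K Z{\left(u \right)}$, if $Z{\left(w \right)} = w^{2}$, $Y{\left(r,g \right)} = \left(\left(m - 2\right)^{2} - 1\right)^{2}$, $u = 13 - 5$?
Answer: $\frac{1}{20} \approx 0.05$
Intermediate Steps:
$u = 8$
$Y{\left(r,g \right)} = 1225$ ($Y{\left(r,g \right)} = \left(\left(-4 - 2\right)^{2} - 1\right)^{2} = \left(\left(-6\right)^{2} - 1\right)^{2} = \left(36 - 1\right)^{2} = 35^{2} = 1225$)
$K = \frac{1}{1280}$ ($K = \frac{1}{55 + 1225} = \frac{1}{1280} \approx 0.00078125$)
$K Z{\left(u \right)} = \frac{8^{2}}{1280} = \frac{1}{1280} \cdot 64 = \frac{1}{20}$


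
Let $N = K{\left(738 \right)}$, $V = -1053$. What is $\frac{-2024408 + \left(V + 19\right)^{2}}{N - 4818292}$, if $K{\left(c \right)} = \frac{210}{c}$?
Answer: $\frac{117495996}{592649881} \approx 0.19826$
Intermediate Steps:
$N = \frac{35}{123}$ ($N = \frac{210}{738} = 210 \cdot \frac{1}{738} = \frac{35}{123} \approx 0.28455$)
$\frac{-2024408 + \left(V + 19\right)^{2}}{N - 4818292} = \frac{-2024408 + \left(-1053 + 19\right)^{2}}{\frac{35}{123} - 4818292} = \frac{-2024408 + \left(-1034\right)^{2}}{- \frac{592649881}{123}} = \left(-2024408 + 1069156\right) \left(- \frac{123}{592649881}\right) = \left(-955252\right) \left(- \frac{123}{592649881}\right) = \frac{117495996}{592649881}$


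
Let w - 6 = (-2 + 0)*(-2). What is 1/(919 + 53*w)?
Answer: 1/1449 ≈ 0.00069013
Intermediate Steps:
w = 10 (w = 6 + (-2 + 0)*(-2) = 6 - 2*(-2) = 6 + 4 = 10)
1/(919 + 53*w) = 1/(919 + 53*10) = 1/(919 + 530) = 1/1449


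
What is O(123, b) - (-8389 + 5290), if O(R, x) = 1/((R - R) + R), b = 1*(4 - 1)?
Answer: 381178/123 ≈ 3099.0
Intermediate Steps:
b = 3 (b = 1*3 = 3)
O(R, x) = 1/R (O(R, x) = 1/(0 + R) = 1/R)
O(123, b) - (-8389 + 5290) = 1/123 - (-8389 + 5290) = 1/123 - 1*(-3099) = 1/123 + 3099 = 381178/123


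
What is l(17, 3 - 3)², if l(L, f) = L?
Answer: 289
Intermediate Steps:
l(17, 3 - 3)² = 17² = 289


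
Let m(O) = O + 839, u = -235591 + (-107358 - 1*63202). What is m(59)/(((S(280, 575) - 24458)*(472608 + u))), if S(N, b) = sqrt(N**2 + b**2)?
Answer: -21963284/39726980399723 - 4490*sqrt(16361)/39726980399723 ≈ -5.6731e-7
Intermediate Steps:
u = -406151 (u = -235591 + (-107358 - 63202) = -235591 - 170560 = -406151)
m(O) = 839 + O
m(59)/(((S(280, 575) - 24458)*(472608 + u))) = (839 + 59)/(((sqrt(280**2 + 575**2) - 24458)*(472608 - 406151))) = 898/(((sqrt(78400 + 330625) - 24458)*66457)) = 898/(((sqrt(409025) - 24458)*66457)) = 898/(((5*sqrt(16361) - 24458)*66457)) = 898/(((-24458 + 5*sqrt(16361))*66457)) = 898/(-1625405306 + 332285*sqrt(16361))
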